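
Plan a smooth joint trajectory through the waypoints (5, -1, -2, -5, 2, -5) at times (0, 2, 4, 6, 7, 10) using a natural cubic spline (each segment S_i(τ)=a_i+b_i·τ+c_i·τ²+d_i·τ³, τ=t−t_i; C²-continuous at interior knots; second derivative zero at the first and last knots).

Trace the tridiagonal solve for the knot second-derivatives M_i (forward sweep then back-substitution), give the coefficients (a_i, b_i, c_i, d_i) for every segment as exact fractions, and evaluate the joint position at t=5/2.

Δ: Δ0=-3, Δ1=-1/2, Δ2=-3/2, Δ3=7, Δ4=-7/3
row 1: diag=8, rhs=15; c'=1/4, d'=15/8
row 2: denom=8−2·1/4=15/2; d'=(-6−2·15/8)/(15/2)=-13/10
row 3: denom=6−2·4/15=82/15; d'=(51−2·-13/10)/(82/15)=402/41
row 4: denom=8−1·15/82=641/82; d'=(-56−1·402/41)/(641/82)=-5396/641
back: M4=-5396/641
back: M3=402/41−15/82·-5396/641=7272/641
back: M2=-13/10−4/15·7272/641=-5545/1282
back: M1=15/8−1/4·-5545/1282=1895/641
M: M0=0, M1=1895/641, M2=-5545/1282, M3=7272/641, M4=-5396/641, M5=0
seg 0: a=5, c=M0/2=0, d=(M1−M0)/(6·2)=1895/7692, b=Δ0−h0·(2M0+M1)/6=-7664/1923
seg 1: a=-1, c=M1/2=1895/1282, d=(M2−M1)/(6·2)=-9335/15384, b=Δ1−h1·(2M1+M2)/6=-1979/1923
seg 2: a=-2, c=M2/2=-5545/2564, d=(M3−M2)/(6·2)=20089/15384, b=Δ2−h2·(2M2+M3)/6=-9223/3846
seg 3: a=-5, c=M3/2=3636/641, d=(M4−M3)/(6·1)=-6334/1923, b=Δ3−h3·(2M3+M4)/6=8887/1923
seg 4: a=2, c=M4/2=-2698/641, d=(M5−M4)/(6·3)=2698/5769, b=Δ4−h4·(2M4+M5)/6=11701/1923
t_q=5/2 → seg 1, τ=1/2; S=-1+-1979/1923·τ+1895/1282·τ²+-9335/15384·τ³=-50085/41024

  seg 0: a=5 b=-7664/1923 c=0 d=1895/7692
  seg 1: a=-1 b=-1979/1923 c=1895/1282 d=-9335/15384
  seg 2: a=-2 b=-9223/3846 c=-5545/2564 d=20089/15384
  seg 3: a=-5 b=8887/1923 c=3636/641 d=-6334/1923
  seg 4: a=2 b=11701/1923 c=-2698/641 d=2698/5769
S(5/2) = -50085/41024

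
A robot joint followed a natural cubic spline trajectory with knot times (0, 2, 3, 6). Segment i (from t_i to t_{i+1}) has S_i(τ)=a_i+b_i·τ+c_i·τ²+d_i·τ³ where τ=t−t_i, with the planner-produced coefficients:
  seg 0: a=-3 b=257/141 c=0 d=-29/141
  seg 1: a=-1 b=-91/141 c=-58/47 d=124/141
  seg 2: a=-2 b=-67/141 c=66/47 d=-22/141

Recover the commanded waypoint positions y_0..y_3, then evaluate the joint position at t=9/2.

y_0=-3 y_1=-1 y_2=-2 y_3=5
S(9/2) = -15/188

y_0 = S_0(0) = a_0 = -3
y_1 = S_1(0) = a_1 = -1
y_2 = S_2(0) = a_2 = -2
y_3 = S_2(3) = 5
t_q=9/2 is in segment 2 (τ=3/2); S_2(τ)=-15/188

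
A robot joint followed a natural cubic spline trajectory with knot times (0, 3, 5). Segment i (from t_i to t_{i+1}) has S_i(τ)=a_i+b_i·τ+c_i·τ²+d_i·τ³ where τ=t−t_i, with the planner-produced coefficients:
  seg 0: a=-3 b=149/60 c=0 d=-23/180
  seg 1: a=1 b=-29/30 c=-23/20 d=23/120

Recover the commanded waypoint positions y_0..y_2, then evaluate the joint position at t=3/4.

y_0=-3 y_1=1 y_2=-4
S(3/4) = -305/256

y_0 = S_0(0) = a_0 = -3
y_1 = S_1(0) = a_1 = 1
y_2 = S_1(2) = -4
t_q=3/4 is in segment 0 (τ=3/4); S_0(τ)=-305/256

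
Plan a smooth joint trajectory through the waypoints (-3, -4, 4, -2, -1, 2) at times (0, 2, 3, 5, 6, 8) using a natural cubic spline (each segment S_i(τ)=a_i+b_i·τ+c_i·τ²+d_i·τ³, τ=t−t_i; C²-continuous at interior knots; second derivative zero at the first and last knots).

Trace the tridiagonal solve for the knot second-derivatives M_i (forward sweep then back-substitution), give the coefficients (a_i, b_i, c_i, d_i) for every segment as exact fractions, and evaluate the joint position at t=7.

Δ: Δ0=-1/2, Δ1=8, Δ2=-3, Δ3=1, Δ4=3/2
row 1: diag=6, rhs=51; c'=1/6, d'=17/2
row 2: denom=6−1·1/6=35/6; d'=(-66−1·17/2)/(35/6)=-447/35
row 3: denom=6−2·12/35=186/35; d'=(24−2·-447/35)/(186/35)=289/31
row 4: denom=6−1·35/186=1081/186; d'=(3−1·289/31)/(1081/186)=-1176/1081
back: M4=-1176/1081
back: M3=289/31−35/186·-1176/1081=10299/1081
back: M2=-447/35−12/35·10299/1081=-17337/1081
back: M1=17/2−1/6·-17337/1081=12078/1081
M: M0=0, M1=12078/1081, M2=-17337/1081, M3=10299/1081, M4=-1176/1081, M5=0
seg 0: a=-3, c=M0/2=0, d=(M1−M0)/(6·2)=2013/2162, b=Δ0−h0·(2M0+M1)/6=-9133/2162
seg 1: a=-4, c=M1/2=6039/1081, d=(M2−M1)/(6·1)=-9805/2162, b=Δ1−h1·(2M1+M2)/6=15023/2162
seg 2: a=4, c=M2/2=-17337/2162, d=(M3−M2)/(6·2)=49/23, b=Δ2−h2·(2M2+M3)/6=4882/1081
seg 3: a=-2, c=M3/2=10299/2162, d=(M4−M3)/(6·1)=-3825/2162, b=Δ3−h3·(2M3+M4)/6=-2156/1081
seg 4: a=-1, c=M4/2=-588/1081, d=(M5−M4)/(6·2)=98/1081, b=Δ4−h4·(2M4+M5)/6=4811/2162
t_q=7 → seg 4, τ=1; S=-1+4811/2162·τ+-588/1081·τ²+98/1081·τ³=1669/2162

  seg 0: a=-3 b=-9133/2162 c=0 d=2013/2162
  seg 1: a=-4 b=15023/2162 c=6039/1081 d=-9805/2162
  seg 2: a=4 b=4882/1081 c=-17337/2162 d=49/23
  seg 3: a=-2 b=-2156/1081 c=10299/2162 d=-3825/2162
  seg 4: a=-1 b=4811/2162 c=-588/1081 d=98/1081
S(7) = 1669/2162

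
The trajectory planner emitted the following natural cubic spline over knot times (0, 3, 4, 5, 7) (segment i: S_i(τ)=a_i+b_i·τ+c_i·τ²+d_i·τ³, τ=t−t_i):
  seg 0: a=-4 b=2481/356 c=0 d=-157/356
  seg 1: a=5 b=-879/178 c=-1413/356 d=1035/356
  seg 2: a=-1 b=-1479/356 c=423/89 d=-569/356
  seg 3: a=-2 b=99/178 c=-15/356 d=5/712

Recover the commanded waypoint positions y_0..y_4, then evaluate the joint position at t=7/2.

y_0 = S_0(0) = a_0 = -4
y_1 = S_1(0) = a_1 = 5
y_2 = S_2(0) = a_2 = -1
y_3 = S_3(0) = a_3 = -2
y_4 = S_3(2) = -1
t_q=7/2 is in segment 1 (τ=1/2); S_1(τ)=5417/2848

y_0=-4 y_1=5 y_2=-1 y_3=-2 y_4=-1
S(7/2) = 5417/2848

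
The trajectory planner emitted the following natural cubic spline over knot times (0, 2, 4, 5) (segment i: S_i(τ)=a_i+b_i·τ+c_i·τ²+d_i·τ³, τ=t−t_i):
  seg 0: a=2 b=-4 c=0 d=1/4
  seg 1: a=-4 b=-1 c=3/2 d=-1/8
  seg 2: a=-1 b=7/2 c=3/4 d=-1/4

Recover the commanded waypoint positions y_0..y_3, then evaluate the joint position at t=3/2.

y_0=2 y_1=-4 y_2=-1 y_3=3
S(3/2) = -101/32

y_0 = S_0(0) = a_0 = 2
y_1 = S_1(0) = a_1 = -4
y_2 = S_2(0) = a_2 = -1
y_3 = S_2(1) = 3
t_q=3/2 is in segment 0 (τ=3/2); S_0(τ)=-101/32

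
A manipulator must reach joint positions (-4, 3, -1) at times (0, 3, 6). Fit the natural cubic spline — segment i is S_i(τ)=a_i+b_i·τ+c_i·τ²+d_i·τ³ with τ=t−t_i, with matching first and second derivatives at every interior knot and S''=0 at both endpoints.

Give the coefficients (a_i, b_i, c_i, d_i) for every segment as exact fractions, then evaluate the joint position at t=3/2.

  seg 0: a=-4 b=13/4 c=0 d=-11/108
  seg 1: a=3 b=1/2 c=-11/12 d=11/108
S(3/2) = 17/32

Δ: Δ0=7/3, Δ1=-4/3
row 1: diag=12, rhs=-22; c'=1/4, d'=-11/6
back: M1=-11/6
M: M0=0, M1=-11/6, M2=0
seg 0: a=-4, c=M0/2=0, d=(M1−M0)/(6·3)=-11/108, b=Δ0−h0·(2M0+M1)/6=13/4
seg 1: a=3, c=M1/2=-11/12, d=(M2−M1)/(6·3)=11/108, b=Δ1−h1·(2M1+M2)/6=1/2
t_q=3/2 → seg 0, τ=3/2; S=-4+13/4·τ+0·τ²+-11/108·τ³=17/32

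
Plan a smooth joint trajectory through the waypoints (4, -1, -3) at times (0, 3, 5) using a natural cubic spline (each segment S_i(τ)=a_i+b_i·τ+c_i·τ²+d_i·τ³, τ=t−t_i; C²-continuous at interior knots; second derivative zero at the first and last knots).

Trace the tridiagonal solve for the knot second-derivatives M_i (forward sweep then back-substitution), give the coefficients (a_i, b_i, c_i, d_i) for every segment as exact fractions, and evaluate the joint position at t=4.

  seg 0: a=4 b=-28/15 c=0 d=1/45
  seg 1: a=-1 b=-19/15 c=1/5 d=-1/30
S(4) = -21/10

Δ: Δ0=-5/3, Δ1=-1
row 1: diag=10, rhs=4; c'=1/5, d'=2/5
back: M1=2/5
M: M0=0, M1=2/5, M2=0
seg 0: a=4, c=M0/2=0, d=(M1−M0)/(6·3)=1/45, b=Δ0−h0·(2M0+M1)/6=-28/15
seg 1: a=-1, c=M1/2=1/5, d=(M2−M1)/(6·2)=-1/30, b=Δ1−h1·(2M1+M2)/6=-19/15
t_q=4 → seg 1, τ=1; S=-1+-19/15·τ+1/5·τ²+-1/30·τ³=-21/10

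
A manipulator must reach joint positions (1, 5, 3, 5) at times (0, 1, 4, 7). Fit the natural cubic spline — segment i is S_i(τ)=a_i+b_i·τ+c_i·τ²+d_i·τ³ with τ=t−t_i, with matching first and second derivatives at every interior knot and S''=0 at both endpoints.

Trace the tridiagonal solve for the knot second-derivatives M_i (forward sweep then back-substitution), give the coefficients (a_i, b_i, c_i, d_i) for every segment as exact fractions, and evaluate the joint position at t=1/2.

  seg 0: a=1 b=136/29 c=0 d=-20/29
  seg 1: a=5 b=76/29 c=-60/29 d=254/783
  seg 2: a=3 b=-30/29 c=74/87 d=-74/783
S(1/2) = 189/58

Δ: Δ0=4, Δ1=-2/3, Δ2=2/3
row 1: diag=8, rhs=-28; c'=3/8, d'=-7/2
row 2: denom=12−3·3/8=87/8; d'=(8−3·-7/2)/(87/8)=148/87
back: M2=148/87
back: M1=-7/2−3/8·148/87=-120/29
M: M0=0, M1=-120/29, M2=148/87, M3=0
seg 0: a=1, c=M0/2=0, d=(M1−M0)/(6·1)=-20/29, b=Δ0−h0·(2M0+M1)/6=136/29
seg 1: a=5, c=M1/2=-60/29, d=(M2−M1)/(6·3)=254/783, b=Δ1−h1·(2M1+M2)/6=76/29
seg 2: a=3, c=M2/2=74/87, d=(M3−M2)/(6·3)=-74/783, b=Δ2−h2·(2M2+M3)/6=-30/29
t_q=1/2 → seg 0, τ=1/2; S=1+136/29·τ+0·τ²+-20/29·τ³=189/58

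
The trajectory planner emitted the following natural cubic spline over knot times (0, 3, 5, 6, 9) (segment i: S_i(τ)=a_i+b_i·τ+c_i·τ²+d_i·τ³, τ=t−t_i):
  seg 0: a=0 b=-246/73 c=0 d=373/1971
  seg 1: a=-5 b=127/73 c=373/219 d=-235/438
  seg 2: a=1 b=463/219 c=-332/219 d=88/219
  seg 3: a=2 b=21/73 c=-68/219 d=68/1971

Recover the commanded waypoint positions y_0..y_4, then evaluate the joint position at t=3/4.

y_0=0 y_1=-5 y_2=1 y_3=2 y_4=1
S(3/4) = -11435/4672

y_0 = S_0(0) = a_0 = 0
y_1 = S_1(0) = a_1 = -5
y_2 = S_2(0) = a_2 = 1
y_3 = S_3(0) = a_3 = 2
y_4 = S_3(3) = 1
t_q=3/4 is in segment 0 (τ=3/4); S_0(τ)=-11435/4672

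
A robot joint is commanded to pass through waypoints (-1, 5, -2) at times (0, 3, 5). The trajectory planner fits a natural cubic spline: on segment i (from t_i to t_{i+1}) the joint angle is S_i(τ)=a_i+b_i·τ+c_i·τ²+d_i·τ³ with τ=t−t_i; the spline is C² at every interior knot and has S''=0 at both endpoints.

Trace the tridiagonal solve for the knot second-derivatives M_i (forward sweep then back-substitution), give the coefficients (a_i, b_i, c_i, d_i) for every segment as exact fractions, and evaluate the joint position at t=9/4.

  seg 0: a=-1 b=73/20 c=0 d=-11/60
  seg 1: a=5 b=-13/10 c=-33/20 d=11/40
S(9/4) = 6559/1280

Δ: Δ0=2, Δ1=-7/2
row 1: diag=10, rhs=-33; c'=1/5, d'=-33/10
back: M1=-33/10
M: M0=0, M1=-33/10, M2=0
seg 0: a=-1, c=M0/2=0, d=(M1−M0)/(6·3)=-11/60, b=Δ0−h0·(2M0+M1)/6=73/20
seg 1: a=5, c=M1/2=-33/20, d=(M2−M1)/(6·2)=11/40, b=Δ1−h1·(2M1+M2)/6=-13/10
t_q=9/4 → seg 0, τ=9/4; S=-1+73/20·τ+0·τ²+-11/60·τ³=6559/1280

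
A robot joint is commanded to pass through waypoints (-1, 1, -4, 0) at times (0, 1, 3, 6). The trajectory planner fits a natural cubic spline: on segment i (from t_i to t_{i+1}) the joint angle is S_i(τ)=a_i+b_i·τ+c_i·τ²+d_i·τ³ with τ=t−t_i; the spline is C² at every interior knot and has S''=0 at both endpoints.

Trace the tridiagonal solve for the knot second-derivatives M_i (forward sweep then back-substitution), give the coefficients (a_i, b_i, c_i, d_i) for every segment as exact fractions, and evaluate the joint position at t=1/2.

Δ: Δ0=2, Δ1=-5/2, Δ2=4/3
row 1: diag=6, rhs=-27; c'=1/3, d'=-9/2
row 2: denom=10−2·1/3=28/3; d'=(23−2·-9/2)/(28/3)=24/7
back: M2=24/7
back: M1=-9/2−1/3·24/7=-79/14
M: M0=0, M1=-79/14, M2=24/7, M3=0
seg 0: a=-1, c=M0/2=0, d=(M1−M0)/(6·1)=-79/84, b=Δ0−h0·(2M0+M1)/6=247/84
seg 1: a=1, c=M1/2=-79/28, d=(M2−M1)/(6·2)=127/168, b=Δ1−h1·(2M1+M2)/6=5/42
seg 2: a=-4, c=M2/2=12/7, d=(M3−M2)/(6·3)=-4/21, b=Δ2−h2·(2M2+M3)/6=-44/21
t_q=1/2 → seg 0, τ=1/2; S=-1+247/84·τ+0·τ²+-79/84·τ³=79/224

  seg 0: a=-1 b=247/84 c=0 d=-79/84
  seg 1: a=1 b=5/42 c=-79/28 d=127/168
  seg 2: a=-4 b=-44/21 c=12/7 d=-4/21
S(1/2) = 79/224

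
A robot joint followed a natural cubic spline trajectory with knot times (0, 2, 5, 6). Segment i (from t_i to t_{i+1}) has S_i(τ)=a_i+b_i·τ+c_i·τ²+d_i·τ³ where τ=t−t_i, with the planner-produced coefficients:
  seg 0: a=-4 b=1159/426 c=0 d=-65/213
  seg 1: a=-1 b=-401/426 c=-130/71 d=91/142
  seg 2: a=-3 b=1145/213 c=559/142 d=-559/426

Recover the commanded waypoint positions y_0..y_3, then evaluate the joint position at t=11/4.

y_0=-4 y_1=-1 y_2=-3 y_3=5
S(11/4) = -22407/9088

y_0 = S_0(0) = a_0 = -4
y_1 = S_1(0) = a_1 = -1
y_2 = S_2(0) = a_2 = -3
y_3 = S_2(1) = 5
t_q=11/4 is in segment 1 (τ=3/4); S_1(τ)=-22407/9088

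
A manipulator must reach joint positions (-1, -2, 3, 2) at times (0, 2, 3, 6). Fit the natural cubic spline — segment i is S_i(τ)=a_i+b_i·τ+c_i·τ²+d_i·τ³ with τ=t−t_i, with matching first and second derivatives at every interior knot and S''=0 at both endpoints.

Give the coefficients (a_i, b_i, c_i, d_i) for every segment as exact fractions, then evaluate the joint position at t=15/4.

  seg 0: a=-1 b=-733/282 c=0 d=74/141
  seg 1: a=-2 b=1043/282 c=148/47 d=-521/282
  seg 2: a=3 b=628/141 c=-225/94 d=25/94
S(15/4) = 30719/6016

Δ: Δ0=-1/2, Δ1=5, Δ2=-1/3
row 1: diag=6, rhs=33; c'=1/6, d'=11/2
row 2: denom=8−1·1/6=47/6; d'=(-32−1·11/2)/(47/6)=-225/47
back: M2=-225/47
back: M1=11/2−1/6·-225/47=296/47
M: M0=0, M1=296/47, M2=-225/47, M3=0
seg 0: a=-1, c=M0/2=0, d=(M1−M0)/(6·2)=74/141, b=Δ0−h0·(2M0+M1)/6=-733/282
seg 1: a=-2, c=M1/2=148/47, d=(M2−M1)/(6·1)=-521/282, b=Δ1−h1·(2M1+M2)/6=1043/282
seg 2: a=3, c=M2/2=-225/94, d=(M3−M2)/(6·3)=25/94, b=Δ2−h2·(2M2+M3)/6=628/141
t_q=15/4 → seg 2, τ=3/4; S=3+628/141·τ+-225/94·τ²+25/94·τ³=30719/6016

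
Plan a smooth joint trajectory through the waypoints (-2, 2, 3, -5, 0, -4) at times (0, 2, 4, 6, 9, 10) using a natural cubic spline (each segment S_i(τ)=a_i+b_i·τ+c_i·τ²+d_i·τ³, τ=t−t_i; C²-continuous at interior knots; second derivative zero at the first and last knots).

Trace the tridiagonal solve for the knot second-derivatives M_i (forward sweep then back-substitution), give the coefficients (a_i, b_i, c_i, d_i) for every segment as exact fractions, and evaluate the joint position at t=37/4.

Δ: Δ0=2, Δ1=1/2, Δ2=-4, Δ3=5/3, Δ4=-4
row 1: diag=8, rhs=-9; c'=1/4, d'=-9/8
row 2: denom=8−2·1/4=15/2; d'=(-27−2·-9/8)/(15/2)=-33/10
row 3: denom=10−2·4/15=142/15; d'=(34−2·-33/10)/(142/15)=609/142
row 4: denom=8−3·45/142=1001/142; d'=(-34−3·609/142)/(1001/142)=-605/91
back: M4=-605/91
back: M3=609/142−45/142·-605/91=582/91
back: M2=-33/10−4/15·582/91=-911/182
back: M1=-9/8−1/4·-911/182=23/182
M: M0=0, M1=23/182, M2=-911/182, M3=582/91, M4=-605/91, M5=0
seg 0: a=-2, c=M0/2=0, d=(M1−M0)/(6·2)=23/2184, b=Δ0−h0·(2M0+M1)/6=1069/546
seg 1: a=2, c=M1/2=23/364, d=(M2−M1)/(6·2)=-467/1092, b=Δ1−h1·(2M1+M2)/6=569/273
seg 2: a=3, c=M2/2=-911/364, d=(M3−M2)/(6·2)=2075/2184, b=Δ2−h2·(2M2+M3)/6=-109/39
seg 3: a=-5, c=M3/2=291/91, d=(M4−M3)/(6·3)=-1187/1638, b=Δ3−h3·(2M3+M4)/6=-59/42
seg 4: a=0, c=M4/2=-605/182, d=(M5−M4)/(6·1)=605/546, b=Δ4−h4·(2M4+M5)/6=-487/273
t_q=37/4 → seg 4, τ=1/4; S=0+-487/273·τ+-605/182·τ²+605/546·τ³=-1059/1664

  seg 0: a=-2 b=1069/546 c=0 d=23/2184
  seg 1: a=2 b=569/273 c=23/364 d=-467/1092
  seg 2: a=3 b=-109/39 c=-911/364 d=2075/2184
  seg 3: a=-5 b=-59/42 c=291/91 d=-1187/1638
  seg 4: a=0 b=-487/273 c=-605/182 d=605/546
S(37/4) = -1059/1664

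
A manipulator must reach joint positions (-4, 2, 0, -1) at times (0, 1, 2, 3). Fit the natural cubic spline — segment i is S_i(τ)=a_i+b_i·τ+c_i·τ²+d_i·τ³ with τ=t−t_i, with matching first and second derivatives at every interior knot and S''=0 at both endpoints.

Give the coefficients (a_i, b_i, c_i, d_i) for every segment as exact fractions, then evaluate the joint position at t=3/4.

Δ: Δ0=6, Δ1=-2, Δ2=-1
row 1: diag=4, rhs=-48; c'=1/4, d'=-12
row 2: denom=4−1·1/4=15/4; d'=(6−1·-12)/(15/4)=24/5
back: M2=24/5
back: M1=-12−1/4·24/5=-66/5
M: M0=0, M1=-66/5, M2=24/5, M3=0
seg 0: a=-4, c=M0/2=0, d=(M1−M0)/(6·1)=-11/5, b=Δ0−h0·(2M0+M1)/6=41/5
seg 1: a=2, c=M1/2=-33/5, d=(M2−M1)/(6·1)=3, b=Δ1−h1·(2M1+M2)/6=8/5
seg 2: a=0, c=M2/2=12/5, d=(M3−M2)/(6·1)=-4/5, b=Δ2−h2·(2M2+M3)/6=-13/5
t_q=3/4 → seg 0, τ=3/4; S=-4+41/5·τ+0·τ²+-11/5·τ³=391/320

  seg 0: a=-4 b=41/5 c=0 d=-11/5
  seg 1: a=2 b=8/5 c=-33/5 d=3
  seg 2: a=0 b=-13/5 c=12/5 d=-4/5
S(3/4) = 391/320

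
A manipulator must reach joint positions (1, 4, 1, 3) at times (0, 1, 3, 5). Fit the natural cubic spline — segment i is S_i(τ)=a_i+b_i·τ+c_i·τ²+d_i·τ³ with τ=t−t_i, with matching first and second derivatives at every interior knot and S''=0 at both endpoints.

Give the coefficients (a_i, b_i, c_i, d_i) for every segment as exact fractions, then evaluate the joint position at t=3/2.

Δ: Δ0=3, Δ1=-3/2, Δ2=1
row 1: diag=6, rhs=-27; c'=1/3, d'=-9/2
row 2: denom=8−2·1/3=22/3; d'=(15−2·-9/2)/(22/3)=36/11
back: M2=36/11
back: M1=-9/2−1/3·36/11=-123/22
M: M0=0, M1=-123/22, M2=36/11, M3=0
seg 0: a=1, c=M0/2=0, d=(M1−M0)/(6·1)=-41/44, b=Δ0−h0·(2M0+M1)/6=173/44
seg 1: a=4, c=M1/2=-123/44, d=(M2−M1)/(6·2)=65/88, b=Δ1−h1·(2M1+M2)/6=25/22
seg 2: a=1, c=M2/2=18/11, d=(M3−M2)/(6·2)=-3/11, b=Δ2−h2·(2M2+M3)/6=-13/11
t_q=3/2 → seg 1, τ=1/2; S=4+25/22·τ+-123/44·τ²+65/88·τ³=2789/704

  seg 0: a=1 b=173/44 c=0 d=-41/44
  seg 1: a=4 b=25/22 c=-123/44 d=65/88
  seg 2: a=1 b=-13/11 c=18/11 d=-3/11
S(3/2) = 2789/704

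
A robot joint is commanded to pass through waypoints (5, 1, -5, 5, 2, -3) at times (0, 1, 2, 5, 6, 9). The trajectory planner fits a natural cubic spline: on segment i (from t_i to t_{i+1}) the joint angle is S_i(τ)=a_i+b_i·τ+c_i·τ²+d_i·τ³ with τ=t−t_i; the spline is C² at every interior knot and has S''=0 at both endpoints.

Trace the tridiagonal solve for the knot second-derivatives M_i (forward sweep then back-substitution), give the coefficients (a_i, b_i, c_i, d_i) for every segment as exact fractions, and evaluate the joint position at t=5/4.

  seg 0: a=5 b=-1684/555 c=0 d=-536/555
  seg 1: a=1 b=-3292/555 c=-536/185 d=314/111
  seg 2: a=-5 b=-1798/555 c=1034/185 d=-1886/1665
  seg 3: a=5 b=-32/111 c=-852/185 d=1051/555
  seg 4: a=2 b=-2119/555 c=199/185 d=-199/1665
S(5/4) = -3669/5920

Δ: Δ0=-4, Δ1=-6, Δ2=10/3, Δ3=-3, Δ4=-5/3
row 1: diag=4, rhs=-12; c'=1/4, d'=-3
row 2: denom=8−1·1/4=31/4; d'=(56−1·-3)/(31/4)=236/31
row 3: denom=8−3·12/31=212/31; d'=(-38−3·236/31)/(212/31)=-943/106
row 4: denom=8−1·31/212=1665/212; d'=(8−1·-943/106)/(1665/212)=398/185
back: M4=398/185
back: M3=-943/106−31/212·398/185=-1704/185
back: M2=236/31−12/31·-1704/185=2068/185
back: M1=-3−1/4·2068/185=-1072/185
M: M0=0, M1=-1072/185, M2=2068/185, M3=-1704/185, M4=398/185, M5=0
seg 0: a=5, c=M0/2=0, d=(M1−M0)/(6·1)=-536/555, b=Δ0−h0·(2M0+M1)/6=-1684/555
seg 1: a=1, c=M1/2=-536/185, d=(M2−M1)/(6·1)=314/111, b=Δ1−h1·(2M1+M2)/6=-3292/555
seg 2: a=-5, c=M2/2=1034/185, d=(M3−M2)/(6·3)=-1886/1665, b=Δ2−h2·(2M2+M3)/6=-1798/555
seg 3: a=5, c=M3/2=-852/185, d=(M4−M3)/(6·1)=1051/555, b=Δ3−h3·(2M3+M4)/6=-32/111
seg 4: a=2, c=M4/2=199/185, d=(M5−M4)/(6·3)=-199/1665, b=Δ4−h4·(2M4+M5)/6=-2119/555
t_q=5/4 → seg 1, τ=1/4; S=1+-3292/555·τ+-536/185·τ²+314/111·τ³=-3669/5920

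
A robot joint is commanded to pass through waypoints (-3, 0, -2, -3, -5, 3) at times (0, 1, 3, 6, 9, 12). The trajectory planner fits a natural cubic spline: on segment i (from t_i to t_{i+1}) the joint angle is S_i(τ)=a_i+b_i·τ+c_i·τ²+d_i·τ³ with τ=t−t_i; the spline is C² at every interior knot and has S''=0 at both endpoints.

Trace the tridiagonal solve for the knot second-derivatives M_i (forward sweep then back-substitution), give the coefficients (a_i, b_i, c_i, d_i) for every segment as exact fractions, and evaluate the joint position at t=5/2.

  seg 0: a=-3 b=541/144 c=0 d=-109/144
  seg 1: a=0 b=107/72 c=-109/48 d=37/72
  seg 2: a=-2 b=-103/72 c=13/16 d=-193/1296
  seg 3: a=-3 b=-83/144 c=-19/36 d=215/1296
  seg 4: a=-5 b=53/72 c=139/144 d=-139/1296
S(5/2) = -55/48

Δ: Δ0=3, Δ1=-1, Δ2=-1/3, Δ3=-2/3, Δ4=8/3
row 1: diag=6, rhs=-24; c'=1/3, d'=-4
row 2: denom=10−2·1/3=28/3; d'=(4−2·-4)/(28/3)=9/7
row 3: denom=12−3·9/28=309/28; d'=(-2−3·9/7)/(309/28)=-164/309
row 4: denom=12−3·28/103=1152/103; d'=(20−3·-164/309)/(1152/103)=139/72
back: M4=139/72
back: M3=-164/309−28/103·139/72=-19/18
back: M2=9/7−9/28·-19/18=13/8
back: M1=-4−1/3·13/8=-109/24
M: M0=0, M1=-109/24, M2=13/8, M3=-19/18, M4=139/72, M5=0
seg 0: a=-3, c=M0/2=0, d=(M1−M0)/(6·1)=-109/144, b=Δ0−h0·(2M0+M1)/6=541/144
seg 1: a=0, c=M1/2=-109/48, d=(M2−M1)/(6·2)=37/72, b=Δ1−h1·(2M1+M2)/6=107/72
seg 2: a=-2, c=M2/2=13/16, d=(M3−M2)/(6·3)=-193/1296, b=Δ2−h2·(2M2+M3)/6=-103/72
seg 3: a=-3, c=M3/2=-19/36, d=(M4−M3)/(6·3)=215/1296, b=Δ3−h3·(2M3+M4)/6=-83/144
seg 4: a=-5, c=M4/2=139/144, d=(M5−M4)/(6·3)=-139/1296, b=Δ4−h4·(2M4+M5)/6=53/72
t_q=5/2 → seg 1, τ=3/2; S=0+107/72·τ+-109/48·τ²+37/72·τ³=-55/48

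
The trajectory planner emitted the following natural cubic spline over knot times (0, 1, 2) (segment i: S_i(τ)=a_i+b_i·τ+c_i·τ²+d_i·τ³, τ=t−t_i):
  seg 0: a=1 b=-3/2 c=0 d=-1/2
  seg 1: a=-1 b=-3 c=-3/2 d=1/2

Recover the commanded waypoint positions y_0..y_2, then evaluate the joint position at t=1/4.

y_0=1 y_1=-1 y_2=-5
S(1/4) = 79/128

y_0 = S_0(0) = a_0 = 1
y_1 = S_1(0) = a_1 = -1
y_2 = S_1(1) = -5
t_q=1/4 is in segment 0 (τ=1/4); S_0(τ)=79/128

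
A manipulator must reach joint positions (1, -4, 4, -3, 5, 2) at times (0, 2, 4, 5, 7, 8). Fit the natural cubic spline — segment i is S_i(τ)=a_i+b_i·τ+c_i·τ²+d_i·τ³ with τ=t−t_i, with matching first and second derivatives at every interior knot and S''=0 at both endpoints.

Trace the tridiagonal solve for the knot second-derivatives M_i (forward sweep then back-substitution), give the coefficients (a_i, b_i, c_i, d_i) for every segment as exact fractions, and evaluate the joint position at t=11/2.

Δ: Δ0=-5/2, Δ1=4, Δ2=-7, Δ3=4, Δ4=-3
row 1: diag=8, rhs=39; c'=1/4, d'=39/8
row 2: denom=6−2·1/4=11/2; d'=(-66−2·39/8)/(11/2)=-303/22
row 3: denom=6−1·2/11=64/11; d'=(66−1·-303/22)/(64/11)=1755/128
row 4: denom=6−2·11/32=85/16; d'=(-42−2·1755/128)/(85/16)=-4443/340
back: M4=-4443/340
back: M3=1755/128−11/32·-4443/340=6189/340
back: M2=-303/22−2/11·6189/340=-1452/85
back: M1=39/8−1/4·-1452/85=6219/680
M: M0=0, M1=6219/680, M2=-1452/85, M3=6189/340, M4=-4443/340, M5=0
seg 0: a=1, c=M0/2=0, d=(M1−M0)/(6·2)=2073/2720, b=Δ0−h0·(2M0+M1)/6=-3773/680
seg 1: a=-4, c=M1/2=6219/1360, d=(M2−M1)/(6·2)=-1189/544, b=Δ1−h1·(2M1+M2)/6=1223/340
seg 2: a=4, c=M2/2=-726/85, d=(M3−M2)/(6·1)=3999/680, b=Δ2−h2·(2M2+M3)/6=-2951/680
seg 3: a=-3, c=M3/2=6189/680, d=(M4−M3)/(6·2)=-443/170, b=Δ3−h3·(2M3+M4)/6=-257/68
seg 4: a=5, c=M4/2=-4443/680, d=(M5−M4)/(6·1)=1481/680, b=Δ4−h4·(2M4+M5)/6=461/340
t_q=11/2 → seg 3, τ=1/2; S=-3+-257/68·τ+6189/680·τ²+-443/170·τ³=-7997/2720

  seg 0: a=1 b=-3773/680 c=0 d=2073/2720
  seg 1: a=-4 b=1223/340 c=6219/1360 d=-1189/544
  seg 2: a=4 b=-2951/680 c=-726/85 d=3999/680
  seg 3: a=-3 b=-257/68 c=6189/680 d=-443/170
  seg 4: a=5 b=461/340 c=-4443/680 d=1481/680
S(11/2) = -7997/2720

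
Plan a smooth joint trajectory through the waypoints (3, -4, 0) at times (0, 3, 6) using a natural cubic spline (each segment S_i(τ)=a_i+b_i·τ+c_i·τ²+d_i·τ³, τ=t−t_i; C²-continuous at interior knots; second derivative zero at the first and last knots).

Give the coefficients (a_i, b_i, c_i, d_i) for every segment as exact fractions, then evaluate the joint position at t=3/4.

Δ: Δ0=-7/3, Δ1=4/3
row 1: diag=12, rhs=22; c'=1/4, d'=11/6
back: M1=11/6
M: M0=0, M1=11/6, M2=0
seg 0: a=3, c=M0/2=0, d=(M1−M0)/(6·3)=11/108, b=Δ0−h0·(2M0+M1)/6=-13/4
seg 1: a=-4, c=M1/2=11/12, d=(M2−M1)/(6·3)=-11/108, b=Δ1−h1·(2M1+M2)/6=-1/2
t_q=3/4 → seg 0, τ=3/4; S=3+-13/4·τ+0·τ²+11/108·τ³=155/256

  seg 0: a=3 b=-13/4 c=0 d=11/108
  seg 1: a=-4 b=-1/2 c=11/12 d=-11/108
S(3/4) = 155/256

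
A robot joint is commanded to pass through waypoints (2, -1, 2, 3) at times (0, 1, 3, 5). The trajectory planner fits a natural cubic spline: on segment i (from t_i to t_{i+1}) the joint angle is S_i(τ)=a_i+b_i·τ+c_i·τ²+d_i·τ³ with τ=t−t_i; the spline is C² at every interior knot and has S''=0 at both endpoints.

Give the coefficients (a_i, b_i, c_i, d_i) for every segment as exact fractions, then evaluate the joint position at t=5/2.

  seg 0: a=2 b=-85/22 c=0 d=19/22
  seg 1: a=-1 b=-14/11 c=57/22 d=-53/88
  seg 2: a=2 b=41/22 c=-45/44 d=15/88
S(5/2) = 625/704

Δ: Δ0=-3, Δ1=3/2, Δ2=1/2
row 1: diag=6, rhs=27; c'=1/3, d'=9/2
row 2: denom=8−2·1/3=22/3; d'=(-6−2·9/2)/(22/3)=-45/22
back: M2=-45/22
back: M1=9/2−1/3·-45/22=57/11
M: M0=0, M1=57/11, M2=-45/22, M3=0
seg 0: a=2, c=M0/2=0, d=(M1−M0)/(6·1)=19/22, b=Δ0−h0·(2M0+M1)/6=-85/22
seg 1: a=-1, c=M1/2=57/22, d=(M2−M1)/(6·2)=-53/88, b=Δ1−h1·(2M1+M2)/6=-14/11
seg 2: a=2, c=M2/2=-45/44, d=(M3−M2)/(6·2)=15/88, b=Δ2−h2·(2M2+M3)/6=41/22
t_q=5/2 → seg 1, τ=3/2; S=-1+-14/11·τ+57/22·τ²+-53/88·τ³=625/704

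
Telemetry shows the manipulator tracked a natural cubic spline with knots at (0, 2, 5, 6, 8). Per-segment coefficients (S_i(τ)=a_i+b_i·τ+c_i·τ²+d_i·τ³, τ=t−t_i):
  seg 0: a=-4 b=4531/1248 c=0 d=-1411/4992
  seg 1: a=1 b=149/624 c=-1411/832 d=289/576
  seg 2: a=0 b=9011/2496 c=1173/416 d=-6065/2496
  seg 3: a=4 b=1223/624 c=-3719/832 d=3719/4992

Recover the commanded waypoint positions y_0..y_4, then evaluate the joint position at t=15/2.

y_0=-4 y_1=1 y_2=0 y_3=4 y_4=-4
S(15/2) = -8029/13312

y_0 = S_0(0) = a_0 = -4
y_1 = S_1(0) = a_1 = 1
y_2 = S_2(0) = a_2 = 0
y_3 = S_3(0) = a_3 = 4
y_4 = S_3(2) = -4
t_q=15/2 is in segment 3 (τ=3/2); S_3(τ)=-8029/13312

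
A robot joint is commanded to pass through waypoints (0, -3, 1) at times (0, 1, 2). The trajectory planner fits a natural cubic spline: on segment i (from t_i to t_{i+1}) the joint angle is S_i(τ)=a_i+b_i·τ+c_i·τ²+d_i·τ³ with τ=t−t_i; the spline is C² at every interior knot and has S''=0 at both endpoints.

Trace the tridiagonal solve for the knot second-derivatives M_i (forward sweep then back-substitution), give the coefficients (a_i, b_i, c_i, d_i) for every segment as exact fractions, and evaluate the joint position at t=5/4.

Δ: Δ0=-3, Δ1=4
row 1: diag=4, rhs=42; c'=1/4, d'=21/2
back: M1=21/2
M: M0=0, M1=21/2, M2=0
seg 0: a=0, c=M0/2=0, d=(M1−M0)/(6·1)=7/4, b=Δ0−h0·(2M0+M1)/6=-19/4
seg 1: a=-3, c=M1/2=21/4, d=(M2−M1)/(6·1)=-7/4, b=Δ1−h1·(2M1+M2)/6=1/2
t_q=5/4 → seg 1, τ=1/4; S=-3+1/2·τ+21/4·τ²+-7/4·τ³=-659/256

  seg 0: a=0 b=-19/4 c=0 d=7/4
  seg 1: a=-3 b=1/2 c=21/4 d=-7/4
S(5/4) = -659/256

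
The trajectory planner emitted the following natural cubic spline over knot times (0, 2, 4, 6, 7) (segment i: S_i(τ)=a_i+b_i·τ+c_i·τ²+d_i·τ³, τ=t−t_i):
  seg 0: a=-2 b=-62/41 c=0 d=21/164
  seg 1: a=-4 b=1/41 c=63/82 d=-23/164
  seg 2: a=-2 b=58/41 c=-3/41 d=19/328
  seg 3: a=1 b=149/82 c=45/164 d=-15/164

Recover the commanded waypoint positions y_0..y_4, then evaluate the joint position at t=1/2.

y_0=-2 y_1=-4 y_2=-2 y_3=1 y_4=3
S(1/2) = -3595/1312

y_0 = S_0(0) = a_0 = -2
y_1 = S_1(0) = a_1 = -4
y_2 = S_2(0) = a_2 = -2
y_3 = S_3(0) = a_3 = 1
y_4 = S_3(1) = 3
t_q=1/2 is in segment 0 (τ=1/2); S_0(τ)=-3595/1312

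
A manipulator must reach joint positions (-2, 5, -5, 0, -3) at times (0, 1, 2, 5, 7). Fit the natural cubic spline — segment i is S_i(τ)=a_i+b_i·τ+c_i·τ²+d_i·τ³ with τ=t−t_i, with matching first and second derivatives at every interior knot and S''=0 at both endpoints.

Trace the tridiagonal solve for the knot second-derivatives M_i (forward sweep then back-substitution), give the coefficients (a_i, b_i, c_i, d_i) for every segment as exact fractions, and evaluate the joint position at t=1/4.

  seg 0: a=-2 b=19507/1644 c=0 d=-7999/1644
  seg 1: a=5 b=-2245/822 c=-7999/548 d=12047/1644
  seg 2: a=-5 b=-16343/1644 c=1012/137 d=-5783/4932
  seg 3: a=0 b=2237/822 c=-1735/548 d=1735/3288
S(1/4) = 31227/35072

Δ: Δ0=7, Δ1=-10, Δ2=5/3, Δ3=-3/2
row 1: diag=4, rhs=-102; c'=1/4, d'=-51/2
row 2: denom=8−1·1/4=31/4; d'=(70−1·-51/2)/(31/4)=382/31
row 3: denom=10−3·12/31=274/31; d'=(-19−3·382/31)/(274/31)=-1735/274
back: M3=-1735/274
back: M2=382/31−12/31·-1735/274=2024/137
back: M1=-51/2−1/4·2024/137=-7999/274
M: M0=0, M1=-7999/274, M2=2024/137, M3=-1735/274, M4=0
seg 0: a=-2, c=M0/2=0, d=(M1−M0)/(6·1)=-7999/1644, b=Δ0−h0·(2M0+M1)/6=19507/1644
seg 1: a=5, c=M1/2=-7999/548, d=(M2−M1)/(6·1)=12047/1644, b=Δ1−h1·(2M1+M2)/6=-2245/822
seg 2: a=-5, c=M2/2=1012/137, d=(M3−M2)/(6·3)=-5783/4932, b=Δ2−h2·(2M2+M3)/6=-16343/1644
seg 3: a=0, c=M3/2=-1735/548, d=(M4−M3)/(6·2)=1735/3288, b=Δ3−h3·(2M3+M4)/6=2237/822
t_q=1/4 → seg 0, τ=1/4; S=-2+19507/1644·τ+0·τ²+-7999/1644·τ³=31227/35072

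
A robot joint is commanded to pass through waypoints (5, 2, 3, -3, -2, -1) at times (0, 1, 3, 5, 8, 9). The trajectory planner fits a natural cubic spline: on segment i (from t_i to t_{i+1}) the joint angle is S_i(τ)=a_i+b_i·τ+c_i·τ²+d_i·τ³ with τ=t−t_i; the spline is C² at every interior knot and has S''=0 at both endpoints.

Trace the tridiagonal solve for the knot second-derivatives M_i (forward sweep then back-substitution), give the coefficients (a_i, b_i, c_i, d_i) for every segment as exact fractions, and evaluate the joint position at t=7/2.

  seg 0: a=5 b=-33803/8796 c=0 d=7415/8796
  seg 1: a=2 b=-5779/4398 c=7415/2932 d=-14267/17592
  seg 2: a=3 b=-2045/2199 c=-1713/733 d=2863/4398
  seg 3: a=-3 b=-5423/2199 c=1150/733 d=-466/2199
  seg 4: a=-2 b=2695/2199 c=-248/733 d=248/2199
S(7/2) = 23833/11728

Δ: Δ0=-3, Δ1=1/2, Δ2=-3, Δ3=1/3, Δ4=1
row 1: diag=6, rhs=21; c'=1/3, d'=7/2
row 2: denom=8−2·1/3=22/3; d'=(-21−2·7/2)/(22/3)=-42/11
row 3: denom=10−2·3/11=104/11; d'=(20−2·-42/11)/(104/11)=38/13
row 4: denom=8−3·33/104=733/104; d'=(4−3·38/13)/(733/104)=-496/733
back: M4=-496/733
back: M3=38/13−33/104·-496/733=2300/733
back: M2=-42/11−3/11·2300/733=-3426/733
back: M1=7/2−1/3·-3426/733=7415/1466
M: M0=0, M1=7415/1466, M2=-3426/733, M3=2300/733, M4=-496/733, M5=0
seg 0: a=5, c=M0/2=0, d=(M1−M0)/(6·1)=7415/8796, b=Δ0−h0·(2M0+M1)/6=-33803/8796
seg 1: a=2, c=M1/2=7415/2932, d=(M2−M1)/(6·2)=-14267/17592, b=Δ1−h1·(2M1+M2)/6=-5779/4398
seg 2: a=3, c=M2/2=-1713/733, d=(M3−M2)/(6·2)=2863/4398, b=Δ2−h2·(2M2+M3)/6=-2045/2199
seg 3: a=-3, c=M3/2=1150/733, d=(M4−M3)/(6·3)=-466/2199, b=Δ3−h3·(2M3+M4)/6=-5423/2199
seg 4: a=-2, c=M4/2=-248/733, d=(M5−M4)/(6·1)=248/2199, b=Δ4−h4·(2M4+M5)/6=2695/2199
t_q=7/2 → seg 2, τ=1/2; S=3+-2045/2199·τ+-1713/733·τ²+2863/4398·τ³=23833/11728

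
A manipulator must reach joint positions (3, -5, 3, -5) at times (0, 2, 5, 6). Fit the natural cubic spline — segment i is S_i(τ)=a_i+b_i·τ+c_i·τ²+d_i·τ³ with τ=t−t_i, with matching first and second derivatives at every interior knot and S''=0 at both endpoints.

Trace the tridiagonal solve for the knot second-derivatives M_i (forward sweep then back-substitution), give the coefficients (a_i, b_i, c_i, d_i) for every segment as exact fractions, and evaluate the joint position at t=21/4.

  seg 0: a=3 b=-1364/213 c=0 d=128/213
  seg 1: a=-5 b=172/213 c=256/71 d=-212/213
  seg 2: a=3 b=-944/213 c=-380/71 d=380/213
S(21/4) = 1801/1136

Δ: Δ0=-4, Δ1=8/3, Δ2=-8
row 1: diag=10, rhs=40; c'=3/10, d'=4
row 2: denom=8−3·3/10=71/10; d'=(-64−3·4)/(71/10)=-760/71
back: M2=-760/71
back: M1=4−3/10·-760/71=512/71
M: M0=0, M1=512/71, M2=-760/71, M3=0
seg 0: a=3, c=M0/2=0, d=(M1−M0)/(6·2)=128/213, b=Δ0−h0·(2M0+M1)/6=-1364/213
seg 1: a=-5, c=M1/2=256/71, d=(M2−M1)/(6·3)=-212/213, b=Δ1−h1·(2M1+M2)/6=172/213
seg 2: a=3, c=M2/2=-380/71, d=(M3−M2)/(6·1)=380/213, b=Δ2−h2·(2M2+M3)/6=-944/213
t_q=21/4 → seg 2, τ=1/4; S=3+-944/213·τ+-380/71·τ²+380/213·τ³=1801/1136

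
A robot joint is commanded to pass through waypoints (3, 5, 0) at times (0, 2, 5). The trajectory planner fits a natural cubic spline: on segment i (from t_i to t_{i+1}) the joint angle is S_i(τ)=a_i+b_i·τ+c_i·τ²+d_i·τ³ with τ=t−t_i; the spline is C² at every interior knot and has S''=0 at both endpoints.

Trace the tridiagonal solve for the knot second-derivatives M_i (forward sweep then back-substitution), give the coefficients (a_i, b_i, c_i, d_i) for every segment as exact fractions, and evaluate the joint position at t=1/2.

Δ: Δ0=1, Δ1=-5/3
row 1: diag=10, rhs=-16; c'=3/10, d'=-8/5
back: M1=-8/5
M: M0=0, M1=-8/5, M2=0
seg 0: a=3, c=M0/2=0, d=(M1−M0)/(6·2)=-2/15, b=Δ0−h0·(2M0+M1)/6=23/15
seg 1: a=5, c=M1/2=-4/5, d=(M2−M1)/(6·3)=4/45, b=Δ1−h1·(2M1+M2)/6=-1/15
t_q=1/2 → seg 0, τ=1/2; S=3+23/15·τ+0·τ²+-2/15·τ³=15/4

  seg 0: a=3 b=23/15 c=0 d=-2/15
  seg 1: a=5 b=-1/15 c=-4/5 d=4/45
S(1/2) = 15/4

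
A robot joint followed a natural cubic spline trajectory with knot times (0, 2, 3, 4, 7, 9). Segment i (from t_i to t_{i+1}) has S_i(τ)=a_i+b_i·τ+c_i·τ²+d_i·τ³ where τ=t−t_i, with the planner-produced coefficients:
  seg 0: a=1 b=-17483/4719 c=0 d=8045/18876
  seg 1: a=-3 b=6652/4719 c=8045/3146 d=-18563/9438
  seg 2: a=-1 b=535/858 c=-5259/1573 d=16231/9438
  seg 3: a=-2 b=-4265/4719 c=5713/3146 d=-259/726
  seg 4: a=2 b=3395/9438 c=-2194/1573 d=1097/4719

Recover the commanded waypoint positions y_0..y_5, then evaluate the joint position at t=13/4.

y_0 = S_0(0) = a_0 = 1
y_1 = S_1(0) = a_1 = -3
y_2 = S_2(0) = a_2 = -1
y_3 = S_3(0) = a_3 = -2
y_4 = S_4(0) = a_4 = 2
y_5 = S_4(2) = -1
t_q=13/4 is in segment 2 (τ=1/4); S_2(τ)=-206619/201344

y_0=1 y_1=-3 y_2=-1 y_3=-2 y_4=2 y_5=-1
S(13/4) = -206619/201344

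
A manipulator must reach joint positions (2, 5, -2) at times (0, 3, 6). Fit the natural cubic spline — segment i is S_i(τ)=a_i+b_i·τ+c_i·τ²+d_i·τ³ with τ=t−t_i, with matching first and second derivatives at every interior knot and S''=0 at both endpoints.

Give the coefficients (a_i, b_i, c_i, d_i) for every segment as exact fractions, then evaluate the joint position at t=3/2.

  seg 0: a=2 b=11/6 c=0 d=-5/54
  seg 1: a=5 b=-2/3 c=-5/6 d=5/54
S(3/2) = 71/16

Δ: Δ0=1, Δ1=-7/3
row 1: diag=12, rhs=-20; c'=1/4, d'=-5/3
back: M1=-5/3
M: M0=0, M1=-5/3, M2=0
seg 0: a=2, c=M0/2=0, d=(M1−M0)/(6·3)=-5/54, b=Δ0−h0·(2M0+M1)/6=11/6
seg 1: a=5, c=M1/2=-5/6, d=(M2−M1)/(6·3)=5/54, b=Δ1−h1·(2M1+M2)/6=-2/3
t_q=3/2 → seg 0, τ=3/2; S=2+11/6·τ+0·τ²+-5/54·τ³=71/16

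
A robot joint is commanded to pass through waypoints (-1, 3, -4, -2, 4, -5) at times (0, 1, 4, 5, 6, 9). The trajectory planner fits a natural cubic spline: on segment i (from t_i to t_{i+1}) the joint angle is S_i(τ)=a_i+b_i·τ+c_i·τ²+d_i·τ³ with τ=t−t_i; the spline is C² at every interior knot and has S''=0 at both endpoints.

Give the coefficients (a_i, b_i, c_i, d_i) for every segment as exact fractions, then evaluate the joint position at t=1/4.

  seg 0: a=-1 b=2788/547 c=0 d=-600/547
  seg 1: a=3 b=988/547 c=-1800/547 d=9407/14769
  seg 2: a=-4 b=-405/547 c=4007/1641 d=490/1641
  seg 3: a=-2 b=8269/1641 c=5477/1641 d=-1300/547
  seg 4: a=4 b=7523/1641 c=-6223/1641 d=6223/14769
S(1/4) = 1125/4376

Δ: Δ0=4, Δ1=-7/3, Δ2=2, Δ3=6, Δ4=-3
row 1: diag=8, rhs=-38; c'=3/8, d'=-19/4
row 2: denom=8−3·3/8=55/8; d'=(26−3·-19/4)/(55/8)=322/55
row 3: denom=4−1·8/55=212/55; d'=(24−1·322/55)/(212/55)=499/106
row 4: denom=8−1·55/212=1641/212; d'=(-54−1·499/106)/(1641/212)=-12446/1641
back: M4=-12446/1641
back: M3=499/106−55/212·-12446/1641=10954/1641
back: M2=322/55−8/55·10954/1641=8014/1641
back: M1=-19/4−3/8·8014/1641=-3600/547
M: M0=0, M1=-3600/547, M2=8014/1641, M3=10954/1641, M4=-12446/1641, M5=0
seg 0: a=-1, c=M0/2=0, d=(M1−M0)/(6·1)=-600/547, b=Δ0−h0·(2M0+M1)/6=2788/547
seg 1: a=3, c=M1/2=-1800/547, d=(M2−M1)/(6·3)=9407/14769, b=Δ1−h1·(2M1+M2)/6=988/547
seg 2: a=-4, c=M2/2=4007/1641, d=(M3−M2)/(6·1)=490/1641, b=Δ2−h2·(2M2+M3)/6=-405/547
seg 3: a=-2, c=M3/2=5477/1641, d=(M4−M3)/(6·1)=-1300/547, b=Δ3−h3·(2M3+M4)/6=8269/1641
seg 4: a=4, c=M4/2=-6223/1641, d=(M5−M4)/(6·3)=6223/14769, b=Δ4−h4·(2M4+M5)/6=7523/1641
t_q=1/4 → seg 0, τ=1/4; S=-1+2788/547·τ+0·τ²+-600/547·τ³=1125/4376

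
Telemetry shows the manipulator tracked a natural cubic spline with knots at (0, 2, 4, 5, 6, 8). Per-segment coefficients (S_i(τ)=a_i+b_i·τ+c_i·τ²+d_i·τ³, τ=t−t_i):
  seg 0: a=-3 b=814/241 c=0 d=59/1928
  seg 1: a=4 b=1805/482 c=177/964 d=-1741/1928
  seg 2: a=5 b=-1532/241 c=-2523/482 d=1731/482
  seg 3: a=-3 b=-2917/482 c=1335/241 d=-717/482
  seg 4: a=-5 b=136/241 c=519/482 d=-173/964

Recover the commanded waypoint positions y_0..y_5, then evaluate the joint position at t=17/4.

y_0=-3 y_1=4 y_2=5 y_3=-3 y_4=-5 y_5=-1
S(17/4) = 96855/30848

y_0 = S_0(0) = a_0 = -3
y_1 = S_1(0) = a_1 = 4
y_2 = S_2(0) = a_2 = 5
y_3 = S_3(0) = a_3 = -3
y_4 = S_4(0) = a_4 = -5
y_5 = S_4(2) = -1
t_q=17/4 is in segment 2 (τ=1/4); S_2(τ)=96855/30848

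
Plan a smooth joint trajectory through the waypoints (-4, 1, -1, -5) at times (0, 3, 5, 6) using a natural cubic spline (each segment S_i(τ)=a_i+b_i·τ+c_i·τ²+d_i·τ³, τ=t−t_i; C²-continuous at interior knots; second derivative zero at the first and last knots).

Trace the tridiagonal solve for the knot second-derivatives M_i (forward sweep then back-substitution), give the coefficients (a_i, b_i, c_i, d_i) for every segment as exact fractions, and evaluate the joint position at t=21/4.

  seg 0: a=-4 b=185/84 c=0 d=-5/84
  seg 1: a=1 b=25/42 c=-15/28 d=-11/84
  seg 2: a=-1 b=-131/42 c=-37/28 d=37/84
S(21/4) = -475/256

Δ: Δ0=5/3, Δ1=-1, Δ2=-4
row 1: diag=10, rhs=-16; c'=1/5, d'=-8/5
row 2: denom=6−2·1/5=28/5; d'=(-18−2·-8/5)/(28/5)=-37/14
back: M2=-37/14
back: M1=-8/5−1/5·-37/14=-15/14
M: M0=0, M1=-15/14, M2=-37/14, M3=0
seg 0: a=-4, c=M0/2=0, d=(M1−M0)/(6·3)=-5/84, b=Δ0−h0·(2M0+M1)/6=185/84
seg 1: a=1, c=M1/2=-15/28, d=(M2−M1)/(6·2)=-11/84, b=Δ1−h1·(2M1+M2)/6=25/42
seg 2: a=-1, c=M2/2=-37/28, d=(M3−M2)/(6·1)=37/84, b=Δ2−h2·(2M2+M3)/6=-131/42
t_q=21/4 → seg 2, τ=1/4; S=-1+-131/42·τ+-37/28·τ²+37/84·τ³=-475/256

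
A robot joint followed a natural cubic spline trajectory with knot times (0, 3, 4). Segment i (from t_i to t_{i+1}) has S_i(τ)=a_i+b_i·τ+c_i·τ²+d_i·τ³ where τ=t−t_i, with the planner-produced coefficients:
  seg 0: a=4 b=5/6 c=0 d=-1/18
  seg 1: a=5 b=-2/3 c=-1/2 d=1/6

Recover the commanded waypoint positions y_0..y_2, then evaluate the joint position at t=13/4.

y_0 = S_0(0) = a_0 = 4
y_1 = S_1(0) = a_1 = 5
y_2 = S_1(1) = 4
t_q=13/4 is in segment 1 (τ=1/4); S_1(τ)=615/128

y_0=4 y_1=5 y_2=4
S(13/4) = 615/128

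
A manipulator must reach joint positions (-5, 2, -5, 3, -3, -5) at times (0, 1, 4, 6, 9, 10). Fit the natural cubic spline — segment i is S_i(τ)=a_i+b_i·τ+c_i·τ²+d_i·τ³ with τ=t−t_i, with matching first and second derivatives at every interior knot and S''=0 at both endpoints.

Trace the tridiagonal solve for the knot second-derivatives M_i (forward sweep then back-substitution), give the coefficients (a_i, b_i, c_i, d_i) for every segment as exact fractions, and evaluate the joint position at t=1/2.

  seg 0: a=-5 b=2764/319 c=0 d=-531/319
  seg 1: a=2 b=1171/319 c=-1593/319 d=781/783
  seg 2: a=-5 b=204/319 c=3812/957 d=-38/33
  seg 3: a=3 b=2636/957 c=-2800/957 d=350/783
  seg 4: a=-3 b=-2614/957 c=350/319 d=-350/957
S(1/2) = -2235/2552

Δ: Δ0=7, Δ1=-7/3, Δ2=4, Δ3=-2, Δ4=-2
row 1: diag=8, rhs=-56; c'=3/8, d'=-7
row 2: denom=10−3·3/8=71/8; d'=(38−3·-7)/(71/8)=472/71
row 3: denom=10−2·16/71=678/71; d'=(-36−2·472/71)/(678/71)=-1750/339
row 4: denom=8−3·71/226=1595/226; d'=(0−3·-1750/339)/(1595/226)=700/319
back: M4=700/319
back: M3=-1750/339−71/226·700/319=-5600/957
back: M2=472/71−16/71·-5600/957=7624/957
back: M1=-7−3/8·7624/957=-3186/319
M: M0=0, M1=-3186/319, M2=7624/957, M3=-5600/957, M4=700/319, M5=0
seg 0: a=-5, c=M0/2=0, d=(M1−M0)/(6·1)=-531/319, b=Δ0−h0·(2M0+M1)/6=2764/319
seg 1: a=2, c=M1/2=-1593/319, d=(M2−M1)/(6·3)=781/783, b=Δ1−h1·(2M1+M2)/6=1171/319
seg 2: a=-5, c=M2/2=3812/957, d=(M3−M2)/(6·2)=-38/33, b=Δ2−h2·(2M2+M3)/6=204/319
seg 3: a=3, c=M3/2=-2800/957, d=(M4−M3)/(6·3)=350/783, b=Δ3−h3·(2M3+M4)/6=2636/957
seg 4: a=-3, c=M4/2=350/319, d=(M5−M4)/(6·1)=-350/957, b=Δ4−h4·(2M4+M5)/6=-2614/957
t_q=1/2 → seg 0, τ=1/2; S=-5+2764/319·τ+0·τ²+-531/319·τ³=-2235/2552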